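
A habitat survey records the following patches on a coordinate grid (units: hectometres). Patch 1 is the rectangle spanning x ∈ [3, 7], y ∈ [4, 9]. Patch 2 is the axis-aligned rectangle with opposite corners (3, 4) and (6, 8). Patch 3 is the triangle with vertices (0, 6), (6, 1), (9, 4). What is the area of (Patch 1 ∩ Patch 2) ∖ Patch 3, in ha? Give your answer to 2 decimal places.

|Patch 1 ∩ Patch 2| = 12.
|(Patch 1 ∩ Patch 2) ∩ Patch 3| = 3.
|(Patch 1 ∩ Patch 2) ∖ Patch 3| = 12 − 3 = 9.00.

9.00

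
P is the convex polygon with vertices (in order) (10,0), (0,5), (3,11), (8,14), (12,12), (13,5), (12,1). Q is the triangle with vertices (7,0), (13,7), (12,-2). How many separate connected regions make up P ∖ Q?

2

P ∖ Q splits into 2 disjoint pieces (area 102.8199, area 0.275).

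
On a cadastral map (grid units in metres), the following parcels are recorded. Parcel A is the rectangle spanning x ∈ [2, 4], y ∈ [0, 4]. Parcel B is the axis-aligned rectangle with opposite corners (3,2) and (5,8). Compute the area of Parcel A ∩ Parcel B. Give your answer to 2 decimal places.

|Parcel A∩Parcel B|: x∈[3,4], y∈[2,4] → 1·2 = 2.

2.00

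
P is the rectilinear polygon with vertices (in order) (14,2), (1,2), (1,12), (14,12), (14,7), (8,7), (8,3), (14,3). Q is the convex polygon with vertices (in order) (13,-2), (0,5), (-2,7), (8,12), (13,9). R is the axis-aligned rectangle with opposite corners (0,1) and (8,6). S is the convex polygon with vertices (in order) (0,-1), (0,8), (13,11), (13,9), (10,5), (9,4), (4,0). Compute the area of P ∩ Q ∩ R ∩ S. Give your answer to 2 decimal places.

The intersection is the polygon with vertices (1,6), (8,6), (8,3.2), (6.5,2), (5.571,2), (1,4.462).
By the shoelace formula its area is 21.47.

21.47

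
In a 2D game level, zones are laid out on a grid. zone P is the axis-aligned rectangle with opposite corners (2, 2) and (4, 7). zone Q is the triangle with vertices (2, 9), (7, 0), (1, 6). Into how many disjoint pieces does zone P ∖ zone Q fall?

zone P ∖ zone Q splits into 2 disjoint pieces (area 4, area 0.7111).

2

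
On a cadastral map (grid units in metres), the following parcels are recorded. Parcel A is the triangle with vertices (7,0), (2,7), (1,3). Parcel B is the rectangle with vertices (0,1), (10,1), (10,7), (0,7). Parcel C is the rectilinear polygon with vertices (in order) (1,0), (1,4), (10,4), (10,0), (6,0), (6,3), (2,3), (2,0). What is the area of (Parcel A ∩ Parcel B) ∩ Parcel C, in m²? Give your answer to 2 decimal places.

|Parcel A ∩ Parcel B| = 12.8571.
|(Parcel A ∩ Parcel B) ∩ Parcel C| = 3.68.

3.68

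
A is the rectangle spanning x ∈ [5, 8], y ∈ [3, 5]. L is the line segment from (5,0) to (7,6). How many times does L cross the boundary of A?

2

The segment meets the boundary at (6,3), (6.667,5).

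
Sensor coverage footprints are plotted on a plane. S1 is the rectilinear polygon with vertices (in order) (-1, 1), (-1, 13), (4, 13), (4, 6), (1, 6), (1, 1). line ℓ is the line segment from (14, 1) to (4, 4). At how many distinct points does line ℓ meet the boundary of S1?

0

The segment lies entirely outside S1 and never meets its boundary.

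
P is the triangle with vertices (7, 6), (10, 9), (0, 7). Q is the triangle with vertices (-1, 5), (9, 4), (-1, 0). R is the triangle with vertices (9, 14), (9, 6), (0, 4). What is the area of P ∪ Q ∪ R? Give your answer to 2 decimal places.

61.83

By inclusion–exclusion:
Individual areas: |P| = 12, |Q| = 25, |R| = 36.
|P∩Q| = 0.
|P∩R| = 10.2496.
|Q∩R| = 0.9225.
|P∩Q∩R| = 0.
|P ∪ Q ∪ R| = 73 − 11.1721 + 0 = 61.83.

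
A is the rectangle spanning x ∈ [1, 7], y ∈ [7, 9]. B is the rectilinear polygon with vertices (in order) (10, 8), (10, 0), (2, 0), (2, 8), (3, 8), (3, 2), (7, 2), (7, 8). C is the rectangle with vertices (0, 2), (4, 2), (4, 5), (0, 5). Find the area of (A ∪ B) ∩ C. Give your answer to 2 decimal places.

|A ∪ B| = 51.
|(A ∪ B) ∩ C| = 3.00.

3.00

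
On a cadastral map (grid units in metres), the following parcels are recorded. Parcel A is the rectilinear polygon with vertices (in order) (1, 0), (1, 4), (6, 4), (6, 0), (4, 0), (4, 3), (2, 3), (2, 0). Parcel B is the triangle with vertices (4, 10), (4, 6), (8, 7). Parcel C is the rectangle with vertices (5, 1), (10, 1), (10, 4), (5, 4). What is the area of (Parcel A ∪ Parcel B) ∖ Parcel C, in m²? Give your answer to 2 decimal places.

|Parcel A ∪ Parcel B| = 22.
|(Parcel A ∪ Parcel B) ∩ Parcel C| = 3.
|(Parcel A ∪ Parcel B) ∖ Parcel C| = 22 − 3 = 19.00.

19.00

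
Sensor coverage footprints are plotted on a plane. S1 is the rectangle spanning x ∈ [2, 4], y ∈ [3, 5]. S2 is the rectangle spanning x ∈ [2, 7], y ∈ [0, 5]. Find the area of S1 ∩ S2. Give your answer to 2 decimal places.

4.00

|S1∩S2|: x∈[2,4], y∈[3,5] → 2·2 = 4.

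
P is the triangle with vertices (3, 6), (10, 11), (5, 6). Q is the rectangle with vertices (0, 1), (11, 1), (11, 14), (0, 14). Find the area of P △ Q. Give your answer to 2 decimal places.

138.00

|P| = 5, |Q| = 143, |P∩Q| = 5.
|P △ Q| = |P| + |Q| − 2·|P∩Q| = 5 + 143 − 10 = 138.00.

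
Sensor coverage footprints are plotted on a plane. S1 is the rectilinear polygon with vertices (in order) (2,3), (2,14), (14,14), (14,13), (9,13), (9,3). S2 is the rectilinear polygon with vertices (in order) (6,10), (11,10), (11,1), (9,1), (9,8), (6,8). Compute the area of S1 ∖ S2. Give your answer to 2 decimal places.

76.00

|S1| = 82, |S1∩S2| = 6.
|S1 ∖ S2| = |S1| − |S1∩S2| = 82 − 6 = 76.00.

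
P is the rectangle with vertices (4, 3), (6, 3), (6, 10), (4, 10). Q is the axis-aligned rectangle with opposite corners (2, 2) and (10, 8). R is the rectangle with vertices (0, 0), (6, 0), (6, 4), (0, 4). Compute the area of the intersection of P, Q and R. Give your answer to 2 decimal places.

2.00

The intersection is the polygon with vertices (4,3), (4,4), (6,4), (6,3).
By the shoelace formula its area is 2.00.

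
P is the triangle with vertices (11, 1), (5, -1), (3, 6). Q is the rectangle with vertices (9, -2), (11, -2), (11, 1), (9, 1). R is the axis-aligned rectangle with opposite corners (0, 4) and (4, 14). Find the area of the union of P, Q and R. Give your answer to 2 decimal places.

By inclusion–exclusion:
Individual areas: |P| = 23, |Q| = 6, |R| = 40.
|P∩Q| = 0.6667.
|P∩R| = 1.1161.
|Q∩R| = 0 (no overlap).
|P∩Q∩R| = 0.
|P ∪ Q ∪ R| = 69 − 1.7827 + 0 = 67.22.

67.22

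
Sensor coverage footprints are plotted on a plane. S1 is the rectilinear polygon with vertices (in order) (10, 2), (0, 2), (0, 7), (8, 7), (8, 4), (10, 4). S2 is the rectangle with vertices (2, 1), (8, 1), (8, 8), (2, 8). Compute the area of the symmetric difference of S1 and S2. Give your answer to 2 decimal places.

26.00

|S1| = 44, |S2| = 42, |S1∩S2| = 30.
|S1 △ S2| = |S1| + |S2| − 2·|S1∩S2| = 44 + 42 − 60 = 26.00.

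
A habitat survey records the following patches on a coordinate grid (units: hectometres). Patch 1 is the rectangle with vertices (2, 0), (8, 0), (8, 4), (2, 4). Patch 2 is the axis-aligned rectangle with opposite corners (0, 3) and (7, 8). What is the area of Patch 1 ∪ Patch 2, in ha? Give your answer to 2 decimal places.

54.00

By inclusion–exclusion:
Individual areas: |Patch 1| = 24, |Patch 2| = 35.
|Patch 1∩Patch 2|: x∈[2,7], y∈[3,4] → 5·1 = 5.
|Patch 1 ∪ Patch 2| = 59 − 5 = 54.00.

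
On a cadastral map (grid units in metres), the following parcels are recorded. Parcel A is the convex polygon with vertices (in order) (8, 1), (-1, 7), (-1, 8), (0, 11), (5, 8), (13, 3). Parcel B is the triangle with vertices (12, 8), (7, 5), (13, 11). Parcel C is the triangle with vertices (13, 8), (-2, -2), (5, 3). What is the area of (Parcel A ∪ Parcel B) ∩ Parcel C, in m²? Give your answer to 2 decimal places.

0.97

The region (Parcel A ∪ Parcel B) ∩ Parcel C is the polygon with vertices (9.129,5.419), (5.25,2.833), (5,3), (9,5.5).
By the shoelace formula its area is 0.97.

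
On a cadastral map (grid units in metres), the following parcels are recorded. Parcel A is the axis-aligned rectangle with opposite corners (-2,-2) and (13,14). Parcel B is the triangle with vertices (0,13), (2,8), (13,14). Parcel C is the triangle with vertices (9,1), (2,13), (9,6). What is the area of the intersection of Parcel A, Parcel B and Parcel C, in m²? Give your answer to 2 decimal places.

2.56

The intersection is the polygon with vertices (4.213,9.207), (2,13), (5.235,9.765).
By the shoelace formula its area is 2.56.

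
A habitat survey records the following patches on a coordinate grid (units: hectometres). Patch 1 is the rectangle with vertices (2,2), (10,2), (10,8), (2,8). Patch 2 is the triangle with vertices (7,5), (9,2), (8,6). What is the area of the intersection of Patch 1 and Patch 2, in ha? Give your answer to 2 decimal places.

2.50

The intersection is the polygon with vertices (7,5), (8,6), (9,2).
By the shoelace formula its area is 2.50.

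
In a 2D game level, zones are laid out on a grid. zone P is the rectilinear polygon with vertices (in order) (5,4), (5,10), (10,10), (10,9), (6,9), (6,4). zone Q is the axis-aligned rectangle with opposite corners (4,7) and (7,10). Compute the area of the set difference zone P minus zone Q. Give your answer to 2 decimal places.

6.00

|zone P| = 10, |zone P∩zone Q| = 4.
|zone P ∖ zone Q| = |zone P| − |zone P∩zone Q| = 10 − 4 = 6.00.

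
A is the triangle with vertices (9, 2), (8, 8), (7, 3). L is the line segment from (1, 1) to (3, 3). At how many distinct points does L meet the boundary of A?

0

The segment lies entirely outside A and never meets its boundary.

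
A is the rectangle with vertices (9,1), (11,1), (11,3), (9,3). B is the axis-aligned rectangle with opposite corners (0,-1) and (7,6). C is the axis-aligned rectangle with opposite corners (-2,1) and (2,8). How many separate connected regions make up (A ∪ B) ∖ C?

2

(A ∪ B) ∖ C splits into 2 disjoint pieces (area 4, area 39).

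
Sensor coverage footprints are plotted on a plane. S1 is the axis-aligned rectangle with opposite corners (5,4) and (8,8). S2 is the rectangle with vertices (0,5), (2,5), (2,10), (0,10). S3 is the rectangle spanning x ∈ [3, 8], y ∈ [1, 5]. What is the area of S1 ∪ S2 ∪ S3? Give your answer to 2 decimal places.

39.00

By inclusion–exclusion:
Individual areas: |S1| = 12, |S2| = 10, |S3| = 20.
|S1∩S2| = 0 (no overlap).
|S1∩S3|: x∈[5,8], y∈[4,5] → 3·1 = 3.
|S2∩S3| = 0 (no overlap).
|S1∩S2∩S3| = 0.
|S1 ∪ S2 ∪ S3| = 42 − 3 + 0 = 39.00.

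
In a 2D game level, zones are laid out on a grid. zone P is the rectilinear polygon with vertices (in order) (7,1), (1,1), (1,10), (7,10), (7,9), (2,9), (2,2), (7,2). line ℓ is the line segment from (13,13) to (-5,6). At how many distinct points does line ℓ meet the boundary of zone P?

4

The segment meets the boundary at (2,8.722), (2.714,9), (1,8.333), (5.286,10).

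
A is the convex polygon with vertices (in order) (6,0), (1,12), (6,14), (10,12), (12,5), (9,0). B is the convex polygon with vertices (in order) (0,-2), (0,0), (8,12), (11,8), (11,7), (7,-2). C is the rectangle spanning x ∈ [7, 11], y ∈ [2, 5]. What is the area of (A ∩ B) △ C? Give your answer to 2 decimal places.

47.83

|A ∩ B| = 50.4957.
|(A ∩ B) ∩ C| = 7.3333.
|(A ∩ B) △ C| = 50.4957 + 12 − 14.6667 = 47.83.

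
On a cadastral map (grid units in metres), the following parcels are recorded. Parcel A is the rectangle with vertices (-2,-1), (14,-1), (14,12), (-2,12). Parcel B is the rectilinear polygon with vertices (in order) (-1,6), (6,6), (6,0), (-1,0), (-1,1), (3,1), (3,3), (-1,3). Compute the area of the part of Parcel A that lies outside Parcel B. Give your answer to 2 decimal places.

|Parcel A| = 208, |Parcel A∩Parcel B| = 34.
|Parcel A ∖ Parcel B| = |Parcel A| − |Parcel A∩Parcel B| = 208 − 34 = 174.00.

174.00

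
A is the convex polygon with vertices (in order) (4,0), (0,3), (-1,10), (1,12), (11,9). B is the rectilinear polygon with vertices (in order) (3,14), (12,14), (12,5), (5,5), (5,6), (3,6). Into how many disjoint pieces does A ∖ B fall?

A ∖ B is a single connected region.

1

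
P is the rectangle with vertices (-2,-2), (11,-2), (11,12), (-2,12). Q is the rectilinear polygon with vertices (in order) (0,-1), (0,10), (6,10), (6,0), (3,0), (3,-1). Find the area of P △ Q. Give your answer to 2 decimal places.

119.00

|P| = 182, |Q| = 63, |P∩Q| = 63.
|P △ Q| = |P| + |Q| − 2·|P∩Q| = 182 + 63 − 126 = 119.00.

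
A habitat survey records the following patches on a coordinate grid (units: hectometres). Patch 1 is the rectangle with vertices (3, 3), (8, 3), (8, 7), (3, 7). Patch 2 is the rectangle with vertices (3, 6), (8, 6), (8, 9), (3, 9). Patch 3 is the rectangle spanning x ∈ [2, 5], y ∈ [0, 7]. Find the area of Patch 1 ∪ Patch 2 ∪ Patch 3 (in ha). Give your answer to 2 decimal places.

By inclusion–exclusion:
Individual areas: |Patch 1| = 20, |Patch 2| = 15, |Patch 3| = 21.
|Patch 1∩Patch 2|: x∈[3,8], y∈[6,7] → 5·1 = 5.
|Patch 1∩Patch 3|: x∈[3,5], y∈[3,7] → 2·4 = 8.
|Patch 2∩Patch 3|: x∈[3,5], y∈[6,7] → 2·1 = 2.
|Patch 1∩Patch 2∩Patch 3| = 2.
|Patch 1 ∪ Patch 2 ∪ Patch 3| = 56 − 15 + 2 = 43.00.

43.00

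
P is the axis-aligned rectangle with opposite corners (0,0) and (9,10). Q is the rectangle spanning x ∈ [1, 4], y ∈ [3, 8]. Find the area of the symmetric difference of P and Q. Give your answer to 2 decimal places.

|P∩Q|: x∈[1,4], y∈[3,8] → 3·5 = 15.
|P △ Q| = |P| + |Q| − 2·|P∩Q| = 90 + 15 − 30 = 75.00.

75.00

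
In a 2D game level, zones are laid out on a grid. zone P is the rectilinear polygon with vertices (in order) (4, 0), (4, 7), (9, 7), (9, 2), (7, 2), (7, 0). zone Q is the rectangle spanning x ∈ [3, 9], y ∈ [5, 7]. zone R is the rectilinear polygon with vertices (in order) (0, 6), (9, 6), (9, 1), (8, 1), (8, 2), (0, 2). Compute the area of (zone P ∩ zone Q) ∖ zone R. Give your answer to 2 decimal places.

5.00

|zone P ∩ zone Q| = 10.
|(zone P ∩ zone Q) ∩ zone R| = 5.
|(zone P ∩ zone Q) ∖ zone R| = 10 − 5 = 5.00.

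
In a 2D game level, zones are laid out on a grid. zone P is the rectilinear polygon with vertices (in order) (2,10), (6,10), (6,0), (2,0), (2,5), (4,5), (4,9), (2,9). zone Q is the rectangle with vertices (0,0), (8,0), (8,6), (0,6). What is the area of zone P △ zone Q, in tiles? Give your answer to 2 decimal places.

|zone P| = 32, |zone Q| = 48, |zone P∩zone Q| = 22.
|zone P △ zone Q| = |zone P| + |zone Q| − 2·|zone P∩zone Q| = 32 + 48 − 44 = 36.00.

36.00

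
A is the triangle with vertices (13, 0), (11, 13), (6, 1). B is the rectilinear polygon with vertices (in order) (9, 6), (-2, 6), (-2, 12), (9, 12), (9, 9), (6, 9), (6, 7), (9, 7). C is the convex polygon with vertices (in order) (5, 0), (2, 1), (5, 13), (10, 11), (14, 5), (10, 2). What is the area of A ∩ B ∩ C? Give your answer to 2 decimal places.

The intersection is the polygon with vertices (9,7), (9,6), (8.083,6), (8.5,7).
By the shoelace formula its area is 0.71.

0.71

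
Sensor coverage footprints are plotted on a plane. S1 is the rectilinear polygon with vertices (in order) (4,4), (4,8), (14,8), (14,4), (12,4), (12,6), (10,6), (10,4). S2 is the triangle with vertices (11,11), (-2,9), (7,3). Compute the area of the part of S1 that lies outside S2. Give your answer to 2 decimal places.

|S1| = 36, |S1∩S2| = 17.25.
|S1 ∖ S2| = |S1| − |S1∩S2| = 36 − 17.25 = 18.75.

18.75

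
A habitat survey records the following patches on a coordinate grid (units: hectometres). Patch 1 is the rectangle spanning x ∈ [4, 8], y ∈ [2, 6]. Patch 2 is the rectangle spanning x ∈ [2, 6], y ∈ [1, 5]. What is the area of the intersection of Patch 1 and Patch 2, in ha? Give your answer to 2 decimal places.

6.00

|Patch 1∩Patch 2|: x∈[4,6], y∈[2,5] → 2·3 = 6.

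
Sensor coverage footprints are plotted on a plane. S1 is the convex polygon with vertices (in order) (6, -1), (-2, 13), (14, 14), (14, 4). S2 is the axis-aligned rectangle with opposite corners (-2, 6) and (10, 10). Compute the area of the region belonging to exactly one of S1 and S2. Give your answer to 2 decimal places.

130.86

|S1| = 156, |S2| = 48, |S1∩S2| = 36.5714.
|S1 △ S2| = |S1| + |S2| − 2·|S1∩S2| = 156 + 48 − 73.1429 = 130.86.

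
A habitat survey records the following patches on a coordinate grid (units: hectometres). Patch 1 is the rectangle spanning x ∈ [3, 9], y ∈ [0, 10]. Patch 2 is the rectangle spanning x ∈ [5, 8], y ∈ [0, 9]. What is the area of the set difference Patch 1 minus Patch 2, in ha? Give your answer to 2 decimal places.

33.00

|Patch 1∩Patch 2|: x∈[5,8], y∈[0,9] → 3·9 = 27.
|Patch 1| = 60.
|Patch 1 ∖ Patch 2| = |Patch 1| − |Patch 1∩Patch 2| = 60 − 27 = 33.00.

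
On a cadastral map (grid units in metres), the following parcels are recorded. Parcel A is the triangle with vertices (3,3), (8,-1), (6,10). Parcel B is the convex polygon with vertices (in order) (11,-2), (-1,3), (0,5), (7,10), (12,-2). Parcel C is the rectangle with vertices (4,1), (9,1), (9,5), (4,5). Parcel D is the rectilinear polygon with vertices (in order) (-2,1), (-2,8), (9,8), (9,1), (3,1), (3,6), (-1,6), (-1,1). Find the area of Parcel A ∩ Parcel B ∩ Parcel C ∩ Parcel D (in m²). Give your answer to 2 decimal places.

The intersection is the polygon with vertices (5.5,1), (4,2.2), (4,5), (6.909,5), (7.636,1).
By the shoelace formula its area is 12.19.

12.19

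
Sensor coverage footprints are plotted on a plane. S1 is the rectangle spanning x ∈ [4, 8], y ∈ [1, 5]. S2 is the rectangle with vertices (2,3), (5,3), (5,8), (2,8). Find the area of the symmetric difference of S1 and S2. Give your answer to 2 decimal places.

|S1∩S2|: x∈[4,5], y∈[3,5] → 1·2 = 2.
|S1 △ S2| = |S1| + |S2| − 2·|S1∩S2| = 16 + 15 − 4 = 27.00.

27.00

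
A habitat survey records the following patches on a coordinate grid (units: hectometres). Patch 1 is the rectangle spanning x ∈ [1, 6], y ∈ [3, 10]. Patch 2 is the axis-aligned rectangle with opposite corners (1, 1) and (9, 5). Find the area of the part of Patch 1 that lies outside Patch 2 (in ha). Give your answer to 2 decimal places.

|Patch 1∩Patch 2|: x∈[1,6], y∈[3,5] → 5·2 = 10.
|Patch 1| = 35.
|Patch 1 ∖ Patch 2| = |Patch 1| − |Patch 1∩Patch 2| = 35 − 10 = 25.00.

25.00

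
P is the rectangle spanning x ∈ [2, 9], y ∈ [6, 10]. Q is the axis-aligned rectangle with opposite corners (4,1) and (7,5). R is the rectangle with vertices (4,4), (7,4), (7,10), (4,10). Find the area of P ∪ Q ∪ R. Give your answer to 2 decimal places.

43.00

By inclusion–exclusion:
Individual areas: |P| = 28, |Q| = 12, |R| = 18.
|P∩Q| = 0 (no overlap).
|P∩R|: x∈[4,7], y∈[6,10] → 3·4 = 12.
|Q∩R|: x∈[4,7], y∈[4,5] → 3·1 = 3.
|P∩Q∩R| = 0.
|P ∪ Q ∪ R| = 58 − 15 + 0 = 43.00.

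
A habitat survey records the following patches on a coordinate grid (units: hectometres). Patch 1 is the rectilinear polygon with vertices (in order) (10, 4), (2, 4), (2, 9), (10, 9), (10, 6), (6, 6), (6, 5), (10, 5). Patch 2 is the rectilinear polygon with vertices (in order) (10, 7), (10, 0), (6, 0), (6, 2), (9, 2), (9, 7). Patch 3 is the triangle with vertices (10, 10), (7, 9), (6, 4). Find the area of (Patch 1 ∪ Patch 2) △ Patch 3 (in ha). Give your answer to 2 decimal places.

|Patch 1 ∪ Patch 2| = 47.
|(Patch 1 ∪ Patch 2) ∩ Patch 3| = 5.1333.
|(Patch 1 ∪ Patch 2) △ Patch 3| = 47 + 7 − 10.2667 = 43.73.

43.73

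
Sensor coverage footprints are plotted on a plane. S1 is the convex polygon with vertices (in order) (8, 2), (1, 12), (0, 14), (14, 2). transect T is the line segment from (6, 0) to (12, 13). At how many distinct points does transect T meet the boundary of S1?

The segment meets the boundary at (8.929,6.346), (7.351,2.927).

2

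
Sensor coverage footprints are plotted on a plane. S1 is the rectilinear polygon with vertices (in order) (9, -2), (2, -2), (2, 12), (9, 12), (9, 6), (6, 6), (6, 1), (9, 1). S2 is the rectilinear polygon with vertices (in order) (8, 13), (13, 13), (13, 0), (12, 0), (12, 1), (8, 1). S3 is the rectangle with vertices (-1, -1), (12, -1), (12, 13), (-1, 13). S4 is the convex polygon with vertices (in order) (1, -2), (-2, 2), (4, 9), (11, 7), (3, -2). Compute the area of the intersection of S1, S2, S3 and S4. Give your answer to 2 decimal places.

The intersection is the polygon with vertices (8,6), (8,7.857), (9,7.571), (9,6).
By the shoelace formula its area is 1.71.

1.71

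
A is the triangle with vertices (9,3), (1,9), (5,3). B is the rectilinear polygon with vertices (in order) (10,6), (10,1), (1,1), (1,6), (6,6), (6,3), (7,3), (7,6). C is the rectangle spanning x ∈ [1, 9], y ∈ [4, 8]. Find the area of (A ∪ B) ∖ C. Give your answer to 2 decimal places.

29.33

|A ∪ B| = 46.875.
|(A ∪ B) ∩ C| = 17.5417.
|(A ∪ B) ∖ C| = 46.875 − 17.5417 = 29.33.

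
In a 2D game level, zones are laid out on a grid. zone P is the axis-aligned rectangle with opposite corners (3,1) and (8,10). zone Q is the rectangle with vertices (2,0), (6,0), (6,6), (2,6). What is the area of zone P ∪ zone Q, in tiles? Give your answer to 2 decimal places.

By inclusion–exclusion:
Individual areas: |zone P| = 45, |zone Q| = 24.
|zone P∩zone Q|: x∈[3,6], y∈[1,6] → 3·5 = 15.
|zone P ∪ zone Q| = 69 − 15 = 54.00.

54.00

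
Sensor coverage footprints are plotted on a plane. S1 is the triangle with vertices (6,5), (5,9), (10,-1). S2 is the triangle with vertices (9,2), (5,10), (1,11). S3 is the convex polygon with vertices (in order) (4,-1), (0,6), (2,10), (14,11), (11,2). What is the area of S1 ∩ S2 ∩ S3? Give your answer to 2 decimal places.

2.48

The intersection is the polygon with vertices (7.857,3.286), (5.87,5.522), (5,9).
By the shoelace formula its area is 2.48.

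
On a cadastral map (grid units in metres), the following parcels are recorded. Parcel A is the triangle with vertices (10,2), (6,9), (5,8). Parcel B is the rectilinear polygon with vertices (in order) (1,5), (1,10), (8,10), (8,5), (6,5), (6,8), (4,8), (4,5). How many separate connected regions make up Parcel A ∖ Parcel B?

Parcel A ∖ Parcel B splits into 2 disjoint pieces (area 1.25, area 0.6).

2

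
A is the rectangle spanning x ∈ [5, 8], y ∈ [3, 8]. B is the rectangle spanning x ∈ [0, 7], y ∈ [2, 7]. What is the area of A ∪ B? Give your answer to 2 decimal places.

42.00

By inclusion–exclusion:
Individual areas: |A| = 15, |B| = 35.
|A∩B|: x∈[5,7], y∈[3,7] → 2·4 = 8.
|A ∪ B| = 50 − 8 = 42.00.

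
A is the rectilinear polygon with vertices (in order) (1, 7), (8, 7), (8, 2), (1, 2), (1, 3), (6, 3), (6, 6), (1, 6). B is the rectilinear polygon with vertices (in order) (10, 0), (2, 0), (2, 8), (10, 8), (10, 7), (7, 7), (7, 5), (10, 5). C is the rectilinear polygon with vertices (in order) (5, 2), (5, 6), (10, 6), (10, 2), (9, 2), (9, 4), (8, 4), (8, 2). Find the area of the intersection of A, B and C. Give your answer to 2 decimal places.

8.00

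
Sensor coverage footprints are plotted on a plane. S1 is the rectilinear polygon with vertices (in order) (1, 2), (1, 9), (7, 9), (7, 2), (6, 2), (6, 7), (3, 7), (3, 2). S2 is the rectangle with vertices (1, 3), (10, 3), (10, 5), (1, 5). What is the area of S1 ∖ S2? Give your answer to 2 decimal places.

21.00

|S1| = 27, |S1∩S2| = 6.
|S1 ∖ S2| = |S1| − |S1∩S2| = 27 − 6 = 21.00.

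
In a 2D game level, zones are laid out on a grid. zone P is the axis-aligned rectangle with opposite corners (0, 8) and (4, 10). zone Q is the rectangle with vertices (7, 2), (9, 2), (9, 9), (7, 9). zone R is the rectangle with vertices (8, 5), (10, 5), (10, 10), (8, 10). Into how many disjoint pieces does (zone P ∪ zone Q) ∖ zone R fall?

(zone P ∪ zone Q) ∖ zone R splits into 2 disjoint pieces (area 8, area 10).

2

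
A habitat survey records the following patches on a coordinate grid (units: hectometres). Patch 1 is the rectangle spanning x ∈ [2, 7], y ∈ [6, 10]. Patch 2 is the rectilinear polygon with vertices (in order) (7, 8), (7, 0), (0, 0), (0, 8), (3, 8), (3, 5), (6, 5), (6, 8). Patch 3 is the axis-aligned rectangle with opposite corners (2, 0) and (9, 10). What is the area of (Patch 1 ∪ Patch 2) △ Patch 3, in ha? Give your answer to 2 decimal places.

39.00

|Patch 1 ∪ Patch 2| = 63.
|(Patch 1 ∪ Patch 2) ∩ Patch 3| = 47.
|(Patch 1 ∪ Patch 2) △ Patch 3| = 63 + 70 − 94 = 39.00.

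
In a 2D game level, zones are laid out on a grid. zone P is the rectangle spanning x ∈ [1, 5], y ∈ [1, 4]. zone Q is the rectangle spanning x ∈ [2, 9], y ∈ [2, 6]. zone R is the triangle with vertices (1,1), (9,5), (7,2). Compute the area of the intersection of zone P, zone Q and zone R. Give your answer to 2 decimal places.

1.00

The intersection is the polygon with vertices (5,2), (3,2), (5,3).
By the shoelace formula its area is 1.00.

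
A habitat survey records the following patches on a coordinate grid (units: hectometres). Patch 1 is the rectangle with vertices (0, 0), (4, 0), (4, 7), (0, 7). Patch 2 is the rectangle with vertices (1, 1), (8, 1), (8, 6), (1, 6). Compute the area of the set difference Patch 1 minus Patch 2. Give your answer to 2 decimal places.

13.00

|Patch 1∩Patch 2|: x∈[1,4], y∈[1,6] → 3·5 = 15.
|Patch 1| = 28.
|Patch 1 ∖ Patch 2| = |Patch 1| − |Patch 1∩Patch 2| = 28 − 15 = 13.00.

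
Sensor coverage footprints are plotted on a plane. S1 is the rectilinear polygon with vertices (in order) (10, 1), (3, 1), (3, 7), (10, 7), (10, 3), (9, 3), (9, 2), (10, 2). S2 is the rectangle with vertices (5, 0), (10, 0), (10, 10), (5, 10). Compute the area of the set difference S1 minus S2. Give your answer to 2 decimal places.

12.00

|S1| = 41, |S1∩S2| = 29.
|S1 ∖ S2| = |S1| − |S1∩S2| = 41 − 29 = 12.00.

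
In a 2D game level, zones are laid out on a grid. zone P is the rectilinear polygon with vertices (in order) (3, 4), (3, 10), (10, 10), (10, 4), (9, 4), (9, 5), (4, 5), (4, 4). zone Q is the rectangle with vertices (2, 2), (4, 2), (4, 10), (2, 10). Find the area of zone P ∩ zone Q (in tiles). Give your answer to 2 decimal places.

6.00

The intersection is the polygon with vertices (3,10), (4,10), (4,5), (4,4), (3,4).
By the shoelace formula its area is 6.00.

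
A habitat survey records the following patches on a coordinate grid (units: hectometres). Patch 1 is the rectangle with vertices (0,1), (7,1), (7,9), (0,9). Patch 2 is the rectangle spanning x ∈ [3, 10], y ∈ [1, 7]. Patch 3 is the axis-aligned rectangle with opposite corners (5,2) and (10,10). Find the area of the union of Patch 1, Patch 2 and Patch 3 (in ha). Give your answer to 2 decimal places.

By inclusion–exclusion:
Individual areas: |Patch 1| = 56, |Patch 2| = 42, |Patch 3| = 40.
|Patch 1∩Patch 2|: x∈[3,7], y∈[1,7] → 4·6 = 24.
|Patch 1∩Patch 3|: x∈[5,7], y∈[2,9] → 2·7 = 14.
|Patch 2∩Patch 3|: x∈[5,10], y∈[2,7] → 5·5 = 25.
|Patch 1∩Patch 2∩Patch 3| = 10.
|Patch 1 ∪ Patch 2 ∪ Patch 3| = 138 − 63 + 10 = 85.00.

85.00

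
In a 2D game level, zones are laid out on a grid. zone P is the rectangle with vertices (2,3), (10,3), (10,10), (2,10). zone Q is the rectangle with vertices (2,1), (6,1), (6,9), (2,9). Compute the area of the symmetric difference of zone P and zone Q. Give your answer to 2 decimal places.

|zone P∩zone Q|: x∈[2,6], y∈[3,9] → 4·6 = 24.
|zone P △ zone Q| = |zone P| + |zone Q| − 2·|zone P∩zone Q| = 56 + 32 − 48 = 40.00.

40.00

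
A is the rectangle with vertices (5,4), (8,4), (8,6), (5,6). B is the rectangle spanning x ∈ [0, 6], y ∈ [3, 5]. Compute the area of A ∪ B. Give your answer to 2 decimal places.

By inclusion–exclusion:
Individual areas: |A| = 6, |B| = 12.
|A∩B|: x∈[5,6], y∈[4,5] → 1·1 = 1.
|A ∪ B| = 18 − 1 = 17.00.

17.00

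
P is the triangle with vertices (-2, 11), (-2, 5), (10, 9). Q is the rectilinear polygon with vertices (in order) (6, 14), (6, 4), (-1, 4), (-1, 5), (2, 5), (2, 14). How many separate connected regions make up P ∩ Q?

1

P ∩ Q is a single connected region.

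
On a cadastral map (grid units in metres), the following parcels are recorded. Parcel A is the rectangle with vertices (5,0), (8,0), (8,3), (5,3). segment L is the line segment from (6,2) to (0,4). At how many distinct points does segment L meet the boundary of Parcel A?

The segment meets the boundary at (5,2.333).

1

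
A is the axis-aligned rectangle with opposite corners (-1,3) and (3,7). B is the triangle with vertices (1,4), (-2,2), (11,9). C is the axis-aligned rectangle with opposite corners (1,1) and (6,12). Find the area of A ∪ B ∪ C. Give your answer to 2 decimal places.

63.66

By inclusion–exclusion:
Individual areas: |A| = 16, |B| = 2.5, |C| = 55.
|A∩B| = 1.0907.
|A∩C|: x∈[1,3], y∈[3,7] → 2·4 = 8.
|B∩C| = 1.4423.
|A∩B∩C| = 0.6923.
|A ∪ B ∪ C| = 73.5 − 10.533 + 0.6923 = 63.66.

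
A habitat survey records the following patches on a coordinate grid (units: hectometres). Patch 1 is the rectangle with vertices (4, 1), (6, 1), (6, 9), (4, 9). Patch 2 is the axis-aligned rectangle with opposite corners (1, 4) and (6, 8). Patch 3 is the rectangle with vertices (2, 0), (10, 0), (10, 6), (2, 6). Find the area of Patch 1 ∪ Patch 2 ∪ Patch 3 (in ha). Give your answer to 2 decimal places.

62.00

By inclusion–exclusion:
Individual areas: |Patch 1| = 16, |Patch 2| = 20, |Patch 3| = 48.
|Patch 1∩Patch 2|: x∈[4,6], y∈[4,8] → 2·4 = 8.
|Patch 1∩Patch 3|: x∈[4,6], y∈[1,6] → 2·5 = 10.
|Patch 2∩Patch 3|: x∈[2,6], y∈[4,6] → 4·2 = 8.
|Patch 1∩Patch 2∩Patch 3| = 4.
|Patch 1 ∪ Patch 2 ∪ Patch 3| = 84 − 26 + 4 = 62.00.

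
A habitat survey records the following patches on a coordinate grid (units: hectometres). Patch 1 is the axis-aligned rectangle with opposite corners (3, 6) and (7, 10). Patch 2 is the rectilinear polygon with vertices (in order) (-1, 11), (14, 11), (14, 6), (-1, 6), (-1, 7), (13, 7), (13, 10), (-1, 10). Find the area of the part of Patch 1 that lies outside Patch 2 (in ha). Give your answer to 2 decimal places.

12.00

|Patch 1| = 16, |Patch 1∩Patch 2| = 4.
|Patch 1 ∖ Patch 2| = |Patch 1| − |Patch 1∩Patch 2| = 16 − 4 = 12.00.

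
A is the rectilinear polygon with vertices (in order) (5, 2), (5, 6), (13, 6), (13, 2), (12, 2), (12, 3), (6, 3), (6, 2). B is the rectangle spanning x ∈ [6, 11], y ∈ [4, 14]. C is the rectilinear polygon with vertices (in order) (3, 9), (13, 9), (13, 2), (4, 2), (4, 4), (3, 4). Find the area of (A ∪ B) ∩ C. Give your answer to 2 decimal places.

41.00

|A ∪ B| = 66.
|(A ∪ B) ∩ C| = 41.00.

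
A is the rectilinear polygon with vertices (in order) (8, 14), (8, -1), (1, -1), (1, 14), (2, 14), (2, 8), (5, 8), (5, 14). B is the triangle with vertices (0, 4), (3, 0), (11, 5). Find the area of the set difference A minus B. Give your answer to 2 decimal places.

|A| = 87, |A∩B| = 20.3845.
|A ∖ B| = |A| − |A∩B| = 87 − 20.3845 = 66.62.

66.62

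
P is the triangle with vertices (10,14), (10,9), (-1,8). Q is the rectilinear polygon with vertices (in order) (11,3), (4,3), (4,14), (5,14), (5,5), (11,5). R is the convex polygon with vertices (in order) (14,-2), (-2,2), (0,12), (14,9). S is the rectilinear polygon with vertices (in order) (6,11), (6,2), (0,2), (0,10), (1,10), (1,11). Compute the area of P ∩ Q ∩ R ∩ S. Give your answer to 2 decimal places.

The intersection is the polygon with vertices (4.5,11), (4.667,11), (5,10.929), (5,8.546), (4,8.454), (4,10.727).
By the shoelace formula its area is 2.42.

2.42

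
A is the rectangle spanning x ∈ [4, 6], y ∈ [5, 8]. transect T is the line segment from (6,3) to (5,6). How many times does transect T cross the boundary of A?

1

The segment meets the boundary at (5.333,5).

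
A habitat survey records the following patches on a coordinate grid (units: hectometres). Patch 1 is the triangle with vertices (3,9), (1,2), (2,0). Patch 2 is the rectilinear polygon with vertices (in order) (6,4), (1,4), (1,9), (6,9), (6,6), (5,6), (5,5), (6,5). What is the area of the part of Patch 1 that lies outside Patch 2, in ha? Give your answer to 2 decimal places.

3.32

|Patch 1| = 5.5, |Patch 1∩Patch 2| = 2.1825.
|Patch 1 ∖ Patch 2| = |Patch 1| − |Patch 1∩Patch 2| = 5.5 − 2.1825 = 3.32.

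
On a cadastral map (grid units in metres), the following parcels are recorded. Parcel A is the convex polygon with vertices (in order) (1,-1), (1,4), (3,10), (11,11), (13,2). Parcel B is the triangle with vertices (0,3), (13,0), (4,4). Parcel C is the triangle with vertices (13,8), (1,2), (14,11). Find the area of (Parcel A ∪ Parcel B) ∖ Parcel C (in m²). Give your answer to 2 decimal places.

|Parcel A ∪ Parcel B| = 106.5204.
|(Parcel A ∪ Parcel B) ∩ Parcel C| = 10.8.
|(Parcel A ∪ Parcel B) ∖ Parcel C| = 106.5204 − 10.8 = 95.72.

95.72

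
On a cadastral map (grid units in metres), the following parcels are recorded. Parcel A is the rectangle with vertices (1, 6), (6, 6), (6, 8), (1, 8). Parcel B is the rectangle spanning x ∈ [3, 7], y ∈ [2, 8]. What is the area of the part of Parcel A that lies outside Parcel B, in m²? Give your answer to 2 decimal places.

4.00

|Parcel A∩Parcel B|: x∈[3,6], y∈[6,8] → 3·2 = 6.
|Parcel A| = 10.
|Parcel A ∖ Parcel B| = |Parcel A| − |Parcel A∩Parcel B| = 10 − 6 = 4.00.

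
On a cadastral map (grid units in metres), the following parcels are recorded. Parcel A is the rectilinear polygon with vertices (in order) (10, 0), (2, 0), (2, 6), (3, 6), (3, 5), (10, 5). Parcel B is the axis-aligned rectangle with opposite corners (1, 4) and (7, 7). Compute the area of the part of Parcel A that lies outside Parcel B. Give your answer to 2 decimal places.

|Parcel A| = 41, |Parcel A∩Parcel B| = 6.
|Parcel A ∖ Parcel B| = |Parcel A| − |Parcel A∩Parcel B| = 41 − 6 = 35.00.

35.00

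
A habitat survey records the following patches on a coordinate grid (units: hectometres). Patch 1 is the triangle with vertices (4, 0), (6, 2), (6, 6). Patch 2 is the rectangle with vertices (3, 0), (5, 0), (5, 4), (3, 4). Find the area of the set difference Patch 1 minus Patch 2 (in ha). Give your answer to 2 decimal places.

|Patch 1| = 4, |Patch 1∩Patch 2| = 1.
|Patch 1 ∖ Patch 2| = |Patch 1| − |Patch 1∩Patch 2| = 4 − 1 = 3.00.

3.00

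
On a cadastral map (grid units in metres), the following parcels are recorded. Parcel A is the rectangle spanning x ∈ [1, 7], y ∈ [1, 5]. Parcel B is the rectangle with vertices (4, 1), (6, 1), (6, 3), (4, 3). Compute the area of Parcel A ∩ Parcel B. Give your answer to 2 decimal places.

|Parcel A∩Parcel B|: x∈[4,6], y∈[1,3] → 2·2 = 4.

4.00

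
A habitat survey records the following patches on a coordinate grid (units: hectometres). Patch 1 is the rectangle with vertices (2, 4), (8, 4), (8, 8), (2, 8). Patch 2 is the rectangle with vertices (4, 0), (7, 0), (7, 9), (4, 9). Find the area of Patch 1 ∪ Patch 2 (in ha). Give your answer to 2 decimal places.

By inclusion–exclusion:
Individual areas: |Patch 1| = 24, |Patch 2| = 27.
|Patch 1∩Patch 2|: x∈[4,7], y∈[4,8] → 3·4 = 12.
|Patch 1 ∪ Patch 2| = 51 − 12 = 39.00.

39.00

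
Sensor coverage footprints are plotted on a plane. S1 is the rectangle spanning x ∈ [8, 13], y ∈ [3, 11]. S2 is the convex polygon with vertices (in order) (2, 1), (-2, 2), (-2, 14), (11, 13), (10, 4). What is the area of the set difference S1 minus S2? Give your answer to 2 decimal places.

|S1| = 40, |S1∩S2| = 17.4722.
|S1 ∖ S2| = |S1| − |S1∩S2| = 40 − 17.4722 = 22.53.

22.53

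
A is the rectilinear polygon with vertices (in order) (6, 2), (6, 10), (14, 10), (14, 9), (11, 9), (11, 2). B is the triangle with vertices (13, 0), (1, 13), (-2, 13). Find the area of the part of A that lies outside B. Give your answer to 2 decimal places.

|A| = 43, |A∩B| = 4.834.
|A ∖ B| = |A| − |A∩B| = 43 − 4.834 = 38.17.

38.17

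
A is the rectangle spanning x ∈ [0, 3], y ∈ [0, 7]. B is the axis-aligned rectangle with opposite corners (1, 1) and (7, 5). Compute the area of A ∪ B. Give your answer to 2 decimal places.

37.00

By inclusion–exclusion:
Individual areas: |A| = 21, |B| = 24.
|A∩B|: x∈[1,3], y∈[1,5] → 2·4 = 8.
|A ∪ B| = 45 − 8 = 37.00.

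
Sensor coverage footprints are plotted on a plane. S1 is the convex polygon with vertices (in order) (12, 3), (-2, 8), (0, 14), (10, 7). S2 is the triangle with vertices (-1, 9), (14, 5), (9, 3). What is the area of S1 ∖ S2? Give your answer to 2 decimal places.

|S1| = 60, |S1∩S2| = 18.9939.
|S1 ∖ S2| = |S1| − |S1∩S2| = 60 − 18.9939 = 41.01.

41.01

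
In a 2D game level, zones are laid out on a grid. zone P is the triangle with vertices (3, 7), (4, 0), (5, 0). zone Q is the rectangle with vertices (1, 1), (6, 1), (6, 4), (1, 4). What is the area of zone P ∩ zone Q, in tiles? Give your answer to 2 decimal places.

The intersection is the polygon with vertices (3.429,4), (3.857,4), (4.714,1), (3.857,1).
By the shoelace formula its area is 1.93.

1.93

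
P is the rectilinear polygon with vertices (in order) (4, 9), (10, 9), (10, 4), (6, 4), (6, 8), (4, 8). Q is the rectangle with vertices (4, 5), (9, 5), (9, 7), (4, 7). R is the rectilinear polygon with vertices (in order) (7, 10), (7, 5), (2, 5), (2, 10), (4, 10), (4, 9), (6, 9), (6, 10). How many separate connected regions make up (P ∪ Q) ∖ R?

1

(P ∪ Q) ∖ R is a single connected region.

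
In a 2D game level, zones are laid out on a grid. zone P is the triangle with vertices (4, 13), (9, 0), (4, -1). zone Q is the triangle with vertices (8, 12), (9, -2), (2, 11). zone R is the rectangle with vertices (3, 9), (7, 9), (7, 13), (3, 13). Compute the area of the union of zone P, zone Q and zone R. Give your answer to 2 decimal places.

By inclusion–exclusion:
Individual areas: |zone P| = 35, |zone Q| = 42.5, |zone R| = 16.
|zone P∩zone Q| = 17.7769.
|zone P∩zone R| = 3.0769.
|zone Q∩zone R| = 9.9945.
|zone P∩zone Q∩zone R| = 2.5749.
|zone P ∪ zone Q ∪ zone R| = 93.5 − 30.8483 + 2.5749 = 65.23.

65.23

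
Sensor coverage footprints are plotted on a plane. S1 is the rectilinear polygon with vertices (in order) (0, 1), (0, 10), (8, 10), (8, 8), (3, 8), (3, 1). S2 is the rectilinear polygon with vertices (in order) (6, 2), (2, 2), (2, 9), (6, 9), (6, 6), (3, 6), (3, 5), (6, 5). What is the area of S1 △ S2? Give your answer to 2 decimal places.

|S1| = 37, |S2| = 25, |S1∩S2| = 10.
|S1 △ S2| = |S1| + |S2| − 2·|S1∩S2| = 37 + 25 − 20 = 42.00.

42.00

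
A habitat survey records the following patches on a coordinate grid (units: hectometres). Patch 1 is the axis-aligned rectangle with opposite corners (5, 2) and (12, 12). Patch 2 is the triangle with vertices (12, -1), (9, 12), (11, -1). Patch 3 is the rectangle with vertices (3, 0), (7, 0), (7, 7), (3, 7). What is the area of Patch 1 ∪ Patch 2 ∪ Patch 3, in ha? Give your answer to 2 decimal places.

By inclusion–exclusion:
Individual areas: |Patch 1| = 70, |Patch 2| = 6.5, |Patch 3| = 28.
|Patch 1∩Patch 2| = 3.8462.
|Patch 1∩Patch 3|: x∈[5,7], y∈[2,7] → 2·5 = 10.
|Patch 2∩Patch 3| = 0.
|Patch 1∩Patch 2∩Patch 3| = 0.
|Patch 1 ∪ Patch 2 ∪ Patch 3| = 104.5 − 13.8462 + 0 = 90.65.

90.65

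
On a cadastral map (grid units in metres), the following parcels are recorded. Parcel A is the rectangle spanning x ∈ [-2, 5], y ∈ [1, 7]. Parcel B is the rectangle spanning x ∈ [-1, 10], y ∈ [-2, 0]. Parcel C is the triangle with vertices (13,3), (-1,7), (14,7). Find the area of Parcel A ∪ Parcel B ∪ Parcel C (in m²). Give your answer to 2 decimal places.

88.86

By inclusion–exclusion:
Individual areas: |Parcel A| = 42, |Parcel B| = 22, |Parcel C| = 30.
|Parcel A∩Parcel B| = 0 (no overlap).
|Parcel A∩Parcel C| = 5.1429.
|Parcel B∩Parcel C| = 0.
|Parcel A∩Parcel B∩Parcel C| = 0.
|Parcel A ∪ Parcel B ∪ Parcel C| = 94 − 5.1429 + 0 = 88.86.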